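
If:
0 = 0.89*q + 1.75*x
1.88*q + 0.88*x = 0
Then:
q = 0.00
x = 0.00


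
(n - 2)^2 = n^2 - 4*n + 4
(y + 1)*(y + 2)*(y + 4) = y^3 + 7*y^2 + 14*y + 8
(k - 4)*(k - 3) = k^2 - 7*k + 12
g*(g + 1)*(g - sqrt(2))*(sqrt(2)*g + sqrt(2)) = sqrt(2)*g^4 - 2*g^3 + 2*sqrt(2)*g^3 - 4*g^2 + sqrt(2)*g^2 - 2*g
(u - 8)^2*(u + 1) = u^3 - 15*u^2 + 48*u + 64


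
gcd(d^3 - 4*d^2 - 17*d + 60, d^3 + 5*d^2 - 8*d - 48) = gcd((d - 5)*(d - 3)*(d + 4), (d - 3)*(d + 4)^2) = d^2 + d - 12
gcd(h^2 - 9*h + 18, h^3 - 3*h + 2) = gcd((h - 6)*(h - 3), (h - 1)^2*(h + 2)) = 1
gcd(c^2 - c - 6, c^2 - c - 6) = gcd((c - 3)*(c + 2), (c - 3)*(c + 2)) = c^2 - c - 6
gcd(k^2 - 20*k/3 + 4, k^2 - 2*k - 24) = k - 6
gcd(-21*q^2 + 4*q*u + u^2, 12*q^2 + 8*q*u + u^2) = 1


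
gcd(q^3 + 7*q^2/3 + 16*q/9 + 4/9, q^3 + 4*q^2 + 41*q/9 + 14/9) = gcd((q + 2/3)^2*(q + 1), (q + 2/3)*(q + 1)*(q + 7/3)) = q^2 + 5*q/3 + 2/3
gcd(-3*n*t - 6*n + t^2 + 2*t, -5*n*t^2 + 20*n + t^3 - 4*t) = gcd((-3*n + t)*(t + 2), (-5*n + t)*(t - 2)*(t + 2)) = t + 2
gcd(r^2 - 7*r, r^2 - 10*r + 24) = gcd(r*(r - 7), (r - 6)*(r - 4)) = 1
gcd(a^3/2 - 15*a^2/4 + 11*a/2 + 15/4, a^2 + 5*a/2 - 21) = 1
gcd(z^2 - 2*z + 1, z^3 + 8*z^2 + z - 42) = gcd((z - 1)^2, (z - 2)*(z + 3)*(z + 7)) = 1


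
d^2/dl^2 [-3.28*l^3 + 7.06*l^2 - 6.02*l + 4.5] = 14.12 - 19.68*l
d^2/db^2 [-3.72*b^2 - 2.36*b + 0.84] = -7.44000000000000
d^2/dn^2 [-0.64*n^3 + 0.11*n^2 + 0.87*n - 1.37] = 0.22 - 3.84*n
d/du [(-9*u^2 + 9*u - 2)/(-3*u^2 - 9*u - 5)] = 3*(36*u^2 + 26*u - 21)/(9*u^4 + 54*u^3 + 111*u^2 + 90*u + 25)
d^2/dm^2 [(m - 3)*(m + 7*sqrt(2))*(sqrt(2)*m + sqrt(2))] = 6*sqrt(2)*m - 4*sqrt(2) + 28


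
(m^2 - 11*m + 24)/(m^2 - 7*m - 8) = (m - 3)/(m + 1)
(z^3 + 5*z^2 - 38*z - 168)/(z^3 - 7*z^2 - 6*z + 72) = (z^2 + 11*z + 28)/(z^2 - z - 12)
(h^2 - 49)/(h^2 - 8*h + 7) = (h + 7)/(h - 1)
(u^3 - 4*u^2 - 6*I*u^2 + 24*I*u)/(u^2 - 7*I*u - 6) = u*(u - 4)/(u - I)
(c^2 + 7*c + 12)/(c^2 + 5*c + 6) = (c + 4)/(c + 2)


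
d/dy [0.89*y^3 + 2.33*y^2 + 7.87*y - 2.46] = 2.67*y^2 + 4.66*y + 7.87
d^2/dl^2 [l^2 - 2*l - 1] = 2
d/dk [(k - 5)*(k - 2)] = 2*k - 7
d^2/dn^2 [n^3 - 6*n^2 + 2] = 6*n - 12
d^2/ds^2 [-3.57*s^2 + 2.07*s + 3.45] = -7.14000000000000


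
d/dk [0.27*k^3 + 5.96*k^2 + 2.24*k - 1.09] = 0.81*k^2 + 11.92*k + 2.24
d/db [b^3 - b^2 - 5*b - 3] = 3*b^2 - 2*b - 5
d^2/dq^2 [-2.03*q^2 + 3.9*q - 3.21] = -4.06000000000000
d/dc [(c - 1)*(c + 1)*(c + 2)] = 3*c^2 + 4*c - 1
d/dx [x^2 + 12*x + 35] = 2*x + 12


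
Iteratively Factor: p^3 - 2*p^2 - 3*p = (p + 1)*(p^2 - 3*p) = (p - 3)*(p + 1)*(p)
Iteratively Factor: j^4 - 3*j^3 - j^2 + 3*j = (j - 3)*(j^3 - j) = (j - 3)*(j - 1)*(j^2 + j) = j*(j - 3)*(j - 1)*(j + 1)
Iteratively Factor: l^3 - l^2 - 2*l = (l)*(l^2 - l - 2) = l*(l + 1)*(l - 2)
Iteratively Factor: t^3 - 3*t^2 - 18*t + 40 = (t - 5)*(t^2 + 2*t - 8) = (t - 5)*(t + 4)*(t - 2)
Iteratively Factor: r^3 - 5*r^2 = (r)*(r^2 - 5*r) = r*(r - 5)*(r)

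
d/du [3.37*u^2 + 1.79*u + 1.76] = 6.74*u + 1.79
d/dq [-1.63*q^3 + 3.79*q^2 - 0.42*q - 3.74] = -4.89*q^2 + 7.58*q - 0.42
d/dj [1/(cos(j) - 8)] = sin(j)/(cos(j) - 8)^2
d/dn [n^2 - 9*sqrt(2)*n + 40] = 2*n - 9*sqrt(2)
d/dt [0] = 0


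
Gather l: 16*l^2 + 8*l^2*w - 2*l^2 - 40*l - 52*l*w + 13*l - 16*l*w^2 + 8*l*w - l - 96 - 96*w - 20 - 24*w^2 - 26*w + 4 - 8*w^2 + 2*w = l^2*(8*w + 14) + l*(-16*w^2 - 44*w - 28) - 32*w^2 - 120*w - 112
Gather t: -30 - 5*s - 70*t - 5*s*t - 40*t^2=-5*s - 40*t^2 + t*(-5*s - 70) - 30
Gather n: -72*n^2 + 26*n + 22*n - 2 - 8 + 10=-72*n^2 + 48*n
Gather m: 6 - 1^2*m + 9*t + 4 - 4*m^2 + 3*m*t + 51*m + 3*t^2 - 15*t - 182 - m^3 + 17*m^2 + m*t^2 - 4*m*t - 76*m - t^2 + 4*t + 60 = -m^3 + 13*m^2 + m*(t^2 - t - 26) + 2*t^2 - 2*t - 112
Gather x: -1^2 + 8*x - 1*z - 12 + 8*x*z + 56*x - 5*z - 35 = x*(8*z + 64) - 6*z - 48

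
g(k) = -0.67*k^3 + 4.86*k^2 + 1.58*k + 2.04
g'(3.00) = 12.65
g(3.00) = 32.43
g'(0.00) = 1.58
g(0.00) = 2.04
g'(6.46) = -19.51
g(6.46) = 34.44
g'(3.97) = 8.49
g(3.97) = 42.99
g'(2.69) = 13.18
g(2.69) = 28.42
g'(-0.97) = -9.74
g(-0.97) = 5.69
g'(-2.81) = -41.60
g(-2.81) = 50.84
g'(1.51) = 11.67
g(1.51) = 13.20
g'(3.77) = 9.66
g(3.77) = 41.17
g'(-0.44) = -3.09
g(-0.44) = 2.34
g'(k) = -2.01*k^2 + 9.72*k + 1.58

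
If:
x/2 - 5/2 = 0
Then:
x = 5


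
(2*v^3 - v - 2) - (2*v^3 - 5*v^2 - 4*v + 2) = 5*v^2 + 3*v - 4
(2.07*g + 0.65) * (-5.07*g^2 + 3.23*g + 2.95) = -10.4949*g^3 + 3.3906*g^2 + 8.206*g + 1.9175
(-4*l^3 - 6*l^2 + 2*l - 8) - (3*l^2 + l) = -4*l^3 - 9*l^2 + l - 8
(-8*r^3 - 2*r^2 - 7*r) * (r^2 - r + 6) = -8*r^5 + 6*r^4 - 53*r^3 - 5*r^2 - 42*r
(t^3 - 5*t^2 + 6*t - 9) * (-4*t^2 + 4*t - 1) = -4*t^5 + 24*t^4 - 45*t^3 + 65*t^2 - 42*t + 9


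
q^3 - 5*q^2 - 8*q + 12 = (q - 6)*(q - 1)*(q + 2)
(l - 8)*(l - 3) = l^2 - 11*l + 24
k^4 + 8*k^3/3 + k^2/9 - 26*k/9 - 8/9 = (k - 1)*(k + 1/3)*(k + 4/3)*(k + 2)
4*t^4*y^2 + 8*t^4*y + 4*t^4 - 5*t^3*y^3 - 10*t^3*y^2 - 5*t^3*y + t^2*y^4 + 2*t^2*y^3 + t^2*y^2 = (-4*t + y)*(-t + y)*(t*y + t)^2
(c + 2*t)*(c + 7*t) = c^2 + 9*c*t + 14*t^2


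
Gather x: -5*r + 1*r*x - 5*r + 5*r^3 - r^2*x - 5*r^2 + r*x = 5*r^3 - 5*r^2 - 10*r + x*(-r^2 + 2*r)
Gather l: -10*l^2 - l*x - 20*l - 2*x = -10*l^2 + l*(-x - 20) - 2*x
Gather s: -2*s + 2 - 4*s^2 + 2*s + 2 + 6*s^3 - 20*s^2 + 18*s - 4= 6*s^3 - 24*s^2 + 18*s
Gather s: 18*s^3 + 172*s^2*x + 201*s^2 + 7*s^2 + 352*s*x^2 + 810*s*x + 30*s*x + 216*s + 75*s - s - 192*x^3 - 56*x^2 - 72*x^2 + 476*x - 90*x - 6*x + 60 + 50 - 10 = 18*s^3 + s^2*(172*x + 208) + s*(352*x^2 + 840*x + 290) - 192*x^3 - 128*x^2 + 380*x + 100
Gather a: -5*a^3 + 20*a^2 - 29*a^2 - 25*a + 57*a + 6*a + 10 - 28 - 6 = -5*a^3 - 9*a^2 + 38*a - 24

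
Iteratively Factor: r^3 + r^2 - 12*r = (r - 3)*(r^2 + 4*r) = r*(r - 3)*(r + 4)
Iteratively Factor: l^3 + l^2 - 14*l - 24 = (l + 3)*(l^2 - 2*l - 8) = (l + 2)*(l + 3)*(l - 4)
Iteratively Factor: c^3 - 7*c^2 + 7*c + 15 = (c - 3)*(c^2 - 4*c - 5) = (c - 5)*(c - 3)*(c + 1)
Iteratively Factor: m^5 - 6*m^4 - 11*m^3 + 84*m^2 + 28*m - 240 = (m - 5)*(m^4 - m^3 - 16*m^2 + 4*m + 48) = (m - 5)*(m + 2)*(m^3 - 3*m^2 - 10*m + 24) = (m - 5)*(m + 2)*(m + 3)*(m^2 - 6*m + 8) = (m - 5)*(m - 2)*(m + 2)*(m + 3)*(m - 4)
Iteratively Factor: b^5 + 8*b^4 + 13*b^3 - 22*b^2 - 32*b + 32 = (b - 1)*(b^4 + 9*b^3 + 22*b^2 - 32) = (b - 1)*(b + 2)*(b^3 + 7*b^2 + 8*b - 16) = (b - 1)*(b + 2)*(b + 4)*(b^2 + 3*b - 4) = (b - 1)*(b + 2)*(b + 4)^2*(b - 1)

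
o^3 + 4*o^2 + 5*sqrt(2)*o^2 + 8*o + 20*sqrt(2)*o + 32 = (o + 4)*(o + sqrt(2))*(o + 4*sqrt(2))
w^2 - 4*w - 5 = (w - 5)*(w + 1)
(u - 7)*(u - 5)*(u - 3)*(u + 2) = u^4 - 13*u^3 + 41*u^2 + 37*u - 210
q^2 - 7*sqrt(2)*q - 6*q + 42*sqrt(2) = (q - 6)*(q - 7*sqrt(2))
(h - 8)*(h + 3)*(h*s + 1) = h^3*s - 5*h^2*s + h^2 - 24*h*s - 5*h - 24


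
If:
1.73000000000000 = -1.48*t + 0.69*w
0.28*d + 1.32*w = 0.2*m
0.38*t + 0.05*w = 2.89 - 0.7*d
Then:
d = 4.76312741312741 - 0.324517374517375*w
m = 6.14567567567568*w + 6.66837837837838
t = 0.466216216216216*w - 1.16891891891892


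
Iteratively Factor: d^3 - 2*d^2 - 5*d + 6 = (d - 3)*(d^2 + d - 2) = (d - 3)*(d + 2)*(d - 1)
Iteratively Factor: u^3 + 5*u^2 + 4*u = (u + 1)*(u^2 + 4*u) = u*(u + 1)*(u + 4)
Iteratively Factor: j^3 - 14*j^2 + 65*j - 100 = (j - 5)*(j^2 - 9*j + 20) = (j - 5)^2*(j - 4)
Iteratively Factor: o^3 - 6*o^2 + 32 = (o - 4)*(o^2 - 2*o - 8) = (o - 4)*(o + 2)*(o - 4)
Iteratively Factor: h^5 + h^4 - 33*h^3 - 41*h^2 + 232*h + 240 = (h + 1)*(h^4 - 33*h^2 - 8*h + 240) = (h - 3)*(h + 1)*(h^3 + 3*h^2 - 24*h - 80) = (h - 3)*(h + 1)*(h + 4)*(h^2 - h - 20) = (h - 5)*(h - 3)*(h + 1)*(h + 4)*(h + 4)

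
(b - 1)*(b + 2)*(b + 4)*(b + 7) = b^4 + 12*b^3 + 37*b^2 + 6*b - 56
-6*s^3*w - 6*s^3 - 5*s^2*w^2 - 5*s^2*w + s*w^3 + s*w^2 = (-6*s + w)*(s + w)*(s*w + s)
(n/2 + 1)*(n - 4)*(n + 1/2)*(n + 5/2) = n^4/2 + n^3/2 - 51*n^2/8 - 53*n/4 - 5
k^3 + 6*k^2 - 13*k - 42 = (k - 3)*(k + 2)*(k + 7)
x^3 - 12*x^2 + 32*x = x*(x - 8)*(x - 4)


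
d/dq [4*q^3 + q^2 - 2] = 2*q*(6*q + 1)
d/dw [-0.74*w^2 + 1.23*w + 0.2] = 1.23 - 1.48*w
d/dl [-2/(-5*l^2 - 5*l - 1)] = 10*(-2*l - 1)/(5*l^2 + 5*l + 1)^2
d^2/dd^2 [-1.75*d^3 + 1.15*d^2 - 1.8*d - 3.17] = 2.3 - 10.5*d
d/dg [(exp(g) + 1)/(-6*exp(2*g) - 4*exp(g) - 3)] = (6*exp(2*g) + 12*exp(g) + 1)*exp(g)/(36*exp(4*g) + 48*exp(3*g) + 52*exp(2*g) + 24*exp(g) + 9)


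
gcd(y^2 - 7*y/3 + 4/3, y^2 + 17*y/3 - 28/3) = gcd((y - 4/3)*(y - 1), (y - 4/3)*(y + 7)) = y - 4/3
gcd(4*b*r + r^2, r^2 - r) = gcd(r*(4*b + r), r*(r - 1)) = r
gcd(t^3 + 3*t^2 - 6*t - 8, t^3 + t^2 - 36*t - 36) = t + 1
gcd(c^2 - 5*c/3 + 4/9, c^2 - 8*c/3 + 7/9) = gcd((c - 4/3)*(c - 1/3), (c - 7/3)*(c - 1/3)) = c - 1/3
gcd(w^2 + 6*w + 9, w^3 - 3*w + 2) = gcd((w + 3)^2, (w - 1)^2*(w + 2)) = 1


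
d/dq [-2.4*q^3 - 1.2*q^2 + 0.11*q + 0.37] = -7.2*q^2 - 2.4*q + 0.11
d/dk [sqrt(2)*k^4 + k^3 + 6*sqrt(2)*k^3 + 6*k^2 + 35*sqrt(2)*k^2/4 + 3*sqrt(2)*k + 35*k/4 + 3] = 4*sqrt(2)*k^3 + 3*k^2 + 18*sqrt(2)*k^2 + 12*k + 35*sqrt(2)*k/2 + 3*sqrt(2) + 35/4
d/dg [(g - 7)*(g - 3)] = 2*g - 10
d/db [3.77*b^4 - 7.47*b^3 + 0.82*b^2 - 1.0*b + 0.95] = 15.08*b^3 - 22.41*b^2 + 1.64*b - 1.0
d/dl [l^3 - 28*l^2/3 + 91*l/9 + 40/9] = 3*l^2 - 56*l/3 + 91/9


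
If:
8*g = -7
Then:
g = -7/8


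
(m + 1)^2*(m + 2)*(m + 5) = m^4 + 9*m^3 + 25*m^2 + 27*m + 10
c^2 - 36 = (c - 6)*(c + 6)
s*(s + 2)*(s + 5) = s^3 + 7*s^2 + 10*s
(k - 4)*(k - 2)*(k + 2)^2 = k^4 - 2*k^3 - 12*k^2 + 8*k + 32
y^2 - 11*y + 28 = (y - 7)*(y - 4)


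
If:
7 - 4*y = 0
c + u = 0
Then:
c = -u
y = 7/4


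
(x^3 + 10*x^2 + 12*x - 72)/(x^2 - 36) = (x^2 + 4*x - 12)/(x - 6)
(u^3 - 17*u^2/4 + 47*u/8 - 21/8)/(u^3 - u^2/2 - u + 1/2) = (8*u^2 - 26*u + 21)/(4*(2*u^2 + u - 1))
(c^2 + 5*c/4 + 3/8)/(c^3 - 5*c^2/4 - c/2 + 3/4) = (c + 1/2)/(c^2 - 2*c + 1)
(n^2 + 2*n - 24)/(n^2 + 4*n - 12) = (n - 4)/(n - 2)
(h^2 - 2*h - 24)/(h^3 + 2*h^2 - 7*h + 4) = (h - 6)/(h^2 - 2*h + 1)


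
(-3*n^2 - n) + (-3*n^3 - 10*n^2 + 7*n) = -3*n^3 - 13*n^2 + 6*n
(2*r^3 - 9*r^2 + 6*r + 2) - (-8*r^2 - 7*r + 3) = 2*r^3 - r^2 + 13*r - 1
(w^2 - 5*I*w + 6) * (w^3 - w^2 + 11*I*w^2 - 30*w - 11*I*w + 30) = w^5 - w^4 + 6*I*w^4 + 31*w^3 - 6*I*w^3 - 31*w^2 + 216*I*w^2 - 180*w - 216*I*w + 180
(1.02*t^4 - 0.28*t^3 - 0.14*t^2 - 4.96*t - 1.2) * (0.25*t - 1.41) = 0.255*t^5 - 1.5082*t^4 + 0.3598*t^3 - 1.0426*t^2 + 6.6936*t + 1.692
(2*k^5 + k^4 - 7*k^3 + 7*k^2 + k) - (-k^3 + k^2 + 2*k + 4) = 2*k^5 + k^4 - 6*k^3 + 6*k^2 - k - 4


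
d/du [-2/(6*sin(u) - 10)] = 3*cos(u)/(3*sin(u) - 5)^2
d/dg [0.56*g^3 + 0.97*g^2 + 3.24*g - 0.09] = 1.68*g^2 + 1.94*g + 3.24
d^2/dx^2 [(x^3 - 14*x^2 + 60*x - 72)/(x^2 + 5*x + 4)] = 2*(151*x^3 + 12*x^2 - 1752*x - 2936)/(x^6 + 15*x^5 + 87*x^4 + 245*x^3 + 348*x^2 + 240*x + 64)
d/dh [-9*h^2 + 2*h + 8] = 2 - 18*h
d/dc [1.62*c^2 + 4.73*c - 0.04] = 3.24*c + 4.73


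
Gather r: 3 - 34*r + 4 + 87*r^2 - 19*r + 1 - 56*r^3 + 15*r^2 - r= -56*r^3 + 102*r^2 - 54*r + 8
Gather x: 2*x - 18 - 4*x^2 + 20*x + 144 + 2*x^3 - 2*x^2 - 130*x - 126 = 2*x^3 - 6*x^2 - 108*x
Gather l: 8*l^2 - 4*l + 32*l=8*l^2 + 28*l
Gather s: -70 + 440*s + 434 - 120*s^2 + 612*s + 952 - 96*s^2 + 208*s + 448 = -216*s^2 + 1260*s + 1764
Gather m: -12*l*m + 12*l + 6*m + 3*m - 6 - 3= 12*l + m*(9 - 12*l) - 9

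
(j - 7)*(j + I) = j^2 - 7*j + I*j - 7*I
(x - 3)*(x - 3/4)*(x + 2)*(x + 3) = x^4 + 5*x^3/4 - 21*x^2/2 - 45*x/4 + 27/2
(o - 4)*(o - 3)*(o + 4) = o^3 - 3*o^2 - 16*o + 48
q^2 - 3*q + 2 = (q - 2)*(q - 1)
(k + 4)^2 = k^2 + 8*k + 16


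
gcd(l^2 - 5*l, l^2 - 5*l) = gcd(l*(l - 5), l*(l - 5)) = l^2 - 5*l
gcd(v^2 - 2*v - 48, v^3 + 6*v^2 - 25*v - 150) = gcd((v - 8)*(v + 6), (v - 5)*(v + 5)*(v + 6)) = v + 6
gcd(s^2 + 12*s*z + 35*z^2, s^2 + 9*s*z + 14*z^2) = s + 7*z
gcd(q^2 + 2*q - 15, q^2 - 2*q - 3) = q - 3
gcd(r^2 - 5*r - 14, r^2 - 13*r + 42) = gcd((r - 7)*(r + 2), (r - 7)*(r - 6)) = r - 7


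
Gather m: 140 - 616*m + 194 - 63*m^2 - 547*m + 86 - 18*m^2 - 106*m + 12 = -81*m^2 - 1269*m + 432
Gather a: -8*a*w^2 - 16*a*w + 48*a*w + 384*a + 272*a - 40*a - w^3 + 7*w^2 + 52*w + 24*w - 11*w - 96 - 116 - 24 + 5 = a*(-8*w^2 + 32*w + 616) - w^3 + 7*w^2 + 65*w - 231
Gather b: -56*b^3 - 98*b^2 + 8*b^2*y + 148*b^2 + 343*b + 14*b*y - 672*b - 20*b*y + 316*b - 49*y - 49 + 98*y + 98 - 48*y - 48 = -56*b^3 + b^2*(8*y + 50) + b*(-6*y - 13) + y + 1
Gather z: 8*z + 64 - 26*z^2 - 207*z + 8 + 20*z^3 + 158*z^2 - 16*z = 20*z^3 + 132*z^2 - 215*z + 72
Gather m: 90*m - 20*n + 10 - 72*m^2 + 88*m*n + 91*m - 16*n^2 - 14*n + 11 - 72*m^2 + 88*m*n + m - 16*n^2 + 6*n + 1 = -144*m^2 + m*(176*n + 182) - 32*n^2 - 28*n + 22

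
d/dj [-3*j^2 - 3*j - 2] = -6*j - 3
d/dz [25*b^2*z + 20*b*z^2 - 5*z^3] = 25*b^2 + 40*b*z - 15*z^2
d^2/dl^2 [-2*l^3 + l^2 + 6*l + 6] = 2 - 12*l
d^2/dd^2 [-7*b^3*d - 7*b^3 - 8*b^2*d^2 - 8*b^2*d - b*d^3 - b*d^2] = 2*b*(-8*b - 3*d - 1)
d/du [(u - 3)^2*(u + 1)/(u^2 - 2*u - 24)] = (u^4 - 4*u^3 - 65*u^2 + 222*u - 54)/(u^4 - 4*u^3 - 44*u^2 + 96*u + 576)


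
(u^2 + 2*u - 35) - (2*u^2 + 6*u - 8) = -u^2 - 4*u - 27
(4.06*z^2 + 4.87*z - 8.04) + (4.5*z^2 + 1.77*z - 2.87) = 8.56*z^2 + 6.64*z - 10.91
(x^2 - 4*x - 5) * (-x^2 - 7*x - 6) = -x^4 - 3*x^3 + 27*x^2 + 59*x + 30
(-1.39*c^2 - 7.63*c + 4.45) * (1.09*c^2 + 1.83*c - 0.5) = -1.5151*c^4 - 10.8604*c^3 - 8.4174*c^2 + 11.9585*c - 2.225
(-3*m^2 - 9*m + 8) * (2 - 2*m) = 6*m^3 + 12*m^2 - 34*m + 16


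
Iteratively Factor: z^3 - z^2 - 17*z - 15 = (z + 3)*(z^2 - 4*z - 5) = (z + 1)*(z + 3)*(z - 5)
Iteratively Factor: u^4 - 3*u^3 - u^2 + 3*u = (u + 1)*(u^3 - 4*u^2 + 3*u) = (u - 1)*(u + 1)*(u^2 - 3*u) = u*(u - 1)*(u + 1)*(u - 3)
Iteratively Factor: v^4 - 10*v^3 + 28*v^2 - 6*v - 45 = (v - 3)*(v^3 - 7*v^2 + 7*v + 15) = (v - 3)^2*(v^2 - 4*v - 5) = (v - 5)*(v - 3)^2*(v + 1)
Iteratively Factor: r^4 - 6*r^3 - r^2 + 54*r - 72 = (r + 3)*(r^3 - 9*r^2 + 26*r - 24) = (r - 2)*(r + 3)*(r^2 - 7*r + 12) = (r - 4)*(r - 2)*(r + 3)*(r - 3)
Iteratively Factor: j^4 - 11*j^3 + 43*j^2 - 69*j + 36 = (j - 4)*(j^3 - 7*j^2 + 15*j - 9) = (j - 4)*(j - 3)*(j^2 - 4*j + 3) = (j - 4)*(j - 3)*(j - 1)*(j - 3)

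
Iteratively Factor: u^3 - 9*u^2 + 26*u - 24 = (u - 4)*(u^2 - 5*u + 6) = (u - 4)*(u - 3)*(u - 2)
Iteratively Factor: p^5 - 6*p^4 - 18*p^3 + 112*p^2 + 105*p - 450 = (p - 5)*(p^4 - p^3 - 23*p^2 - 3*p + 90) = (p - 5)^2*(p^3 + 4*p^2 - 3*p - 18) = (p - 5)^2*(p + 3)*(p^2 + p - 6) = (p - 5)^2*(p - 2)*(p + 3)*(p + 3)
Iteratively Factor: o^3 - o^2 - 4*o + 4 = (o - 1)*(o^2 - 4) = (o - 2)*(o - 1)*(o + 2)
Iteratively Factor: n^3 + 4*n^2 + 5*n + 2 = (n + 1)*(n^2 + 3*n + 2) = (n + 1)^2*(n + 2)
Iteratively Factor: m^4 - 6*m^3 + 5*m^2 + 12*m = (m + 1)*(m^3 - 7*m^2 + 12*m) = (m - 3)*(m + 1)*(m^2 - 4*m) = (m - 4)*(m - 3)*(m + 1)*(m)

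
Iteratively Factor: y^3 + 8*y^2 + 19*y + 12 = (y + 3)*(y^2 + 5*y + 4) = (y + 3)*(y + 4)*(y + 1)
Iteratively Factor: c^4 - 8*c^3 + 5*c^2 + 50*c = (c + 2)*(c^3 - 10*c^2 + 25*c) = (c - 5)*(c + 2)*(c^2 - 5*c) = c*(c - 5)*(c + 2)*(c - 5)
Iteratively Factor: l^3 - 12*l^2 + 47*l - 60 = (l - 3)*(l^2 - 9*l + 20) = (l - 5)*(l - 3)*(l - 4)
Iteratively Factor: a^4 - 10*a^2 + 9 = (a + 1)*(a^3 - a^2 - 9*a + 9) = (a - 1)*(a + 1)*(a^2 - 9) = (a - 1)*(a + 1)*(a + 3)*(a - 3)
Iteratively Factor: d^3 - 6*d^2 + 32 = (d + 2)*(d^2 - 8*d + 16) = (d - 4)*(d + 2)*(d - 4)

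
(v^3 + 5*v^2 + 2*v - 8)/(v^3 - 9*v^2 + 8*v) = (v^2 + 6*v + 8)/(v*(v - 8))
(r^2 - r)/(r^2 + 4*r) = (r - 1)/(r + 4)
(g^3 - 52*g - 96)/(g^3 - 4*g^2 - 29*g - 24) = (g^2 + 8*g + 12)/(g^2 + 4*g + 3)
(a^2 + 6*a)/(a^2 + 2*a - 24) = a/(a - 4)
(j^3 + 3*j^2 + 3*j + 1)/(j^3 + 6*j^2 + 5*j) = (j^2 + 2*j + 1)/(j*(j + 5))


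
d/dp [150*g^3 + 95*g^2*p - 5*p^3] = 95*g^2 - 15*p^2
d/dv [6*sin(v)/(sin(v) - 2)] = -12*cos(v)/(sin(v) - 2)^2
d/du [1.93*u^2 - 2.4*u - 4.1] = 3.86*u - 2.4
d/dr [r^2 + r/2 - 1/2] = 2*r + 1/2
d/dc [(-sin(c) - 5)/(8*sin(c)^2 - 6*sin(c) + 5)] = (8*sin(c)^2 + 80*sin(c) - 35)*cos(c)/(8*sin(c)^2 - 6*sin(c) + 5)^2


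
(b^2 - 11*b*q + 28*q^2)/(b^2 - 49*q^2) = (b - 4*q)/(b + 7*q)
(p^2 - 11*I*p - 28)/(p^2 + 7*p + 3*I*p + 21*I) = (p^2 - 11*I*p - 28)/(p^2 + p*(7 + 3*I) + 21*I)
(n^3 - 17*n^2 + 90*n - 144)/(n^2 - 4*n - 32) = (n^2 - 9*n + 18)/(n + 4)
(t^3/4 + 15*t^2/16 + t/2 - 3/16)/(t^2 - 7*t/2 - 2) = (-4*t^3 - 15*t^2 - 8*t + 3)/(8*(-2*t^2 + 7*t + 4))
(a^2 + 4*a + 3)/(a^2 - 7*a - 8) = (a + 3)/(a - 8)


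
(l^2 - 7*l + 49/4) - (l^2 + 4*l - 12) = 97/4 - 11*l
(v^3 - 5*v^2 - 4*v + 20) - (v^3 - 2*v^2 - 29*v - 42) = -3*v^2 + 25*v + 62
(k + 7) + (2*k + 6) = 3*k + 13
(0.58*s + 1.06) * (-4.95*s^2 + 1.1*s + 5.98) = -2.871*s^3 - 4.609*s^2 + 4.6344*s + 6.3388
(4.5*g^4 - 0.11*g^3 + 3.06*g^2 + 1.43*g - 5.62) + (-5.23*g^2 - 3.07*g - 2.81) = 4.5*g^4 - 0.11*g^3 - 2.17*g^2 - 1.64*g - 8.43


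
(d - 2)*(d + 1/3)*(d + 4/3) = d^3 - d^2/3 - 26*d/9 - 8/9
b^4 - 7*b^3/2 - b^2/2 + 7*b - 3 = (b - 3)*(b - 1/2)*(b - sqrt(2))*(b + sqrt(2))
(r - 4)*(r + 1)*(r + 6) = r^3 + 3*r^2 - 22*r - 24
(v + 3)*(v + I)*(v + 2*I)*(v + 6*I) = v^4 + 3*v^3 + 9*I*v^3 - 20*v^2 + 27*I*v^2 - 60*v - 12*I*v - 36*I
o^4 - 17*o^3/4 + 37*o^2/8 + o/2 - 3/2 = (o - 2)^2*(o - 3/4)*(o + 1/2)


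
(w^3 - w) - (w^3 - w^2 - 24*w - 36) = w^2 + 23*w + 36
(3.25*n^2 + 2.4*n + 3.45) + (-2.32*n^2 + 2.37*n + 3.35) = 0.93*n^2 + 4.77*n + 6.8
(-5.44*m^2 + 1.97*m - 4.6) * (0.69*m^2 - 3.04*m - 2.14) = -3.7536*m^4 + 17.8969*m^3 + 2.4788*m^2 + 9.7682*m + 9.844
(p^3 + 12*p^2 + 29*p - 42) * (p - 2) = p^4 + 10*p^3 + 5*p^2 - 100*p + 84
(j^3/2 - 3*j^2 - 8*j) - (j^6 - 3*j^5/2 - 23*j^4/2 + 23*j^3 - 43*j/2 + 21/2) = -j^6 + 3*j^5/2 + 23*j^4/2 - 45*j^3/2 - 3*j^2 + 27*j/2 - 21/2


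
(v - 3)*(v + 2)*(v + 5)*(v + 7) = v^4 + 11*v^3 + 17*v^2 - 107*v - 210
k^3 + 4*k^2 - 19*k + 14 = (k - 2)*(k - 1)*(k + 7)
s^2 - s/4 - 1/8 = (s - 1/2)*(s + 1/4)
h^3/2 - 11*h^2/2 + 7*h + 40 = (h/2 + 1)*(h - 8)*(h - 5)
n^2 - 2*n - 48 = (n - 8)*(n + 6)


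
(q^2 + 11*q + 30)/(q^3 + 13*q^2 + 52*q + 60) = 1/(q + 2)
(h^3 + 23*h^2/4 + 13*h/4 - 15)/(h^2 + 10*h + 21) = (h^2 + 11*h/4 - 5)/(h + 7)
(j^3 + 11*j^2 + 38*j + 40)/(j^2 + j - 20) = (j^2 + 6*j + 8)/(j - 4)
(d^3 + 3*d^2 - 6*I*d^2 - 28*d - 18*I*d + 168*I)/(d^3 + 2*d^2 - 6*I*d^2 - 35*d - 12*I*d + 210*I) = (d - 4)/(d - 5)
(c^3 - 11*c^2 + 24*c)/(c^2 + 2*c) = (c^2 - 11*c + 24)/(c + 2)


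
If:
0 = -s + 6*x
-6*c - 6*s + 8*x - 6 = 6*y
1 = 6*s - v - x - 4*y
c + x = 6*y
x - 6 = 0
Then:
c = -180/7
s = 36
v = 1555/7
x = 6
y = -23/7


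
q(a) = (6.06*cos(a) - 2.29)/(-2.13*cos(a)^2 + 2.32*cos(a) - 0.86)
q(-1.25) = 1.11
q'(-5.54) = 0.60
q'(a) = (-4.26*sin(a)*cos(a) + 2.32*sin(a))*(6.06*cos(a) - 2.29)/(-2.13*cos(a)^2 + 2.32*cos(a) - 0.86)^2 - 6.06*sin(a)/(-2.13*cos(a)^2 + 2.32*cos(a) - 0.86) = (-12.9078*cos(a)^2 + 9.7554*cos(a) - 0.1012)*sin(a)/(4.5369*cos(a)^4 - 9.8832*cos(a)^3 + 9.046*cos(a)^2 - 3.9904*cos(a) + 0.7396)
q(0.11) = -5.67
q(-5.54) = -7.09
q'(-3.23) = -0.07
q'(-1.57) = 0.13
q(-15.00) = 1.79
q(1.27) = 1.38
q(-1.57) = 2.66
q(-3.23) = 1.58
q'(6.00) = 2.07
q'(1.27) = 12.23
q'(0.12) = -0.87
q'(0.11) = -0.80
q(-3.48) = 1.62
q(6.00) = -5.92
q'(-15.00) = 0.66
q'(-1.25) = -13.87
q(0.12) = -5.68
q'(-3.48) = -0.28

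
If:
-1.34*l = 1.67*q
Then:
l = -1.24626865671642*q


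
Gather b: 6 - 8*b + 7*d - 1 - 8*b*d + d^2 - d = b*(-8*d - 8) + d^2 + 6*d + 5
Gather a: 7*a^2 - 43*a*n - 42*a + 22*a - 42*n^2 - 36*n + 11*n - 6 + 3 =7*a^2 + a*(-43*n - 20) - 42*n^2 - 25*n - 3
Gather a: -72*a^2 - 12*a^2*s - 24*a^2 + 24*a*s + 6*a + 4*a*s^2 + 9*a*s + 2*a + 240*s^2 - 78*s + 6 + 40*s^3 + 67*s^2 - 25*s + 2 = a^2*(-12*s - 96) + a*(4*s^2 + 33*s + 8) + 40*s^3 + 307*s^2 - 103*s + 8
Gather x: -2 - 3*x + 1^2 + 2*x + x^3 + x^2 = x^3 + x^2 - x - 1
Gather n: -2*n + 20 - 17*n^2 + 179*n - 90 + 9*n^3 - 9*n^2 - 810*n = 9*n^3 - 26*n^2 - 633*n - 70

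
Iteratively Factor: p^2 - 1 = (p + 1)*(p - 1)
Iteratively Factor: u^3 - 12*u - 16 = (u + 2)*(u^2 - 2*u - 8) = (u - 4)*(u + 2)*(u + 2)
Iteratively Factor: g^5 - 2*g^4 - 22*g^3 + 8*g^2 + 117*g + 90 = (g + 1)*(g^4 - 3*g^3 - 19*g^2 + 27*g + 90) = (g - 5)*(g + 1)*(g^3 + 2*g^2 - 9*g - 18) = (g - 5)*(g + 1)*(g + 2)*(g^2 - 9) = (g - 5)*(g + 1)*(g + 2)*(g + 3)*(g - 3)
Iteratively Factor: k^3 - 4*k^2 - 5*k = (k - 5)*(k^2 + k) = (k - 5)*(k + 1)*(k)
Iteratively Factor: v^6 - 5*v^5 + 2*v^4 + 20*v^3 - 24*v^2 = (v - 2)*(v^5 - 3*v^4 - 4*v^3 + 12*v^2) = (v - 2)*(v + 2)*(v^4 - 5*v^3 + 6*v^2) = v*(v - 2)*(v + 2)*(v^3 - 5*v^2 + 6*v) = v^2*(v - 2)*(v + 2)*(v^2 - 5*v + 6) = v^2*(v - 2)^2*(v + 2)*(v - 3)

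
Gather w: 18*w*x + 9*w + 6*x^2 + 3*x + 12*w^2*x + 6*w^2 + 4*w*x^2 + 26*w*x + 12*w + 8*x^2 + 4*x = w^2*(12*x + 6) + w*(4*x^2 + 44*x + 21) + 14*x^2 + 7*x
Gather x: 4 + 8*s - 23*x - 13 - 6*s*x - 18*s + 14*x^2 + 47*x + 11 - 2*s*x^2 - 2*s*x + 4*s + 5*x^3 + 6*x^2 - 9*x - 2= -6*s + 5*x^3 + x^2*(20 - 2*s) + x*(15 - 8*s)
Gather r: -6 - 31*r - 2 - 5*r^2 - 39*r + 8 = -5*r^2 - 70*r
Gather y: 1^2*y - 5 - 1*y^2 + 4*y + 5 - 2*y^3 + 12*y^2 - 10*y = -2*y^3 + 11*y^2 - 5*y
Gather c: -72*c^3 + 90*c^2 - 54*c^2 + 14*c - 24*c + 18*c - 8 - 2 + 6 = -72*c^3 + 36*c^2 + 8*c - 4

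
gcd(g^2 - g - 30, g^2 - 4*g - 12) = g - 6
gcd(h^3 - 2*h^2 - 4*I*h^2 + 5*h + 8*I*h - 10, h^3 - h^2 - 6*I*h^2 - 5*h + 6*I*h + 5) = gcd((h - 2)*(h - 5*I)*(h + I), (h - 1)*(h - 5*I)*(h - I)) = h - 5*I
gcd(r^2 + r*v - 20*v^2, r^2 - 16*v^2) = r - 4*v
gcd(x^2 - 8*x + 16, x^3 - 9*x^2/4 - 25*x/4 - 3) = x - 4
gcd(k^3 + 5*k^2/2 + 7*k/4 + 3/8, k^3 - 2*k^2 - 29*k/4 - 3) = k^2 + 2*k + 3/4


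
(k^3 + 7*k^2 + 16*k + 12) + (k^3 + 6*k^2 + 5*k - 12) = 2*k^3 + 13*k^2 + 21*k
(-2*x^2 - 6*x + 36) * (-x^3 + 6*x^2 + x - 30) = 2*x^5 - 6*x^4 - 74*x^3 + 270*x^2 + 216*x - 1080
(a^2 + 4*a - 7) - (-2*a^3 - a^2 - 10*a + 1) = 2*a^3 + 2*a^2 + 14*a - 8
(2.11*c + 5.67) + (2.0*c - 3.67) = 4.11*c + 2.0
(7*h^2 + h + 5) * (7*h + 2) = 49*h^3 + 21*h^2 + 37*h + 10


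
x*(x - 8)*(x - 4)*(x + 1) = x^4 - 11*x^3 + 20*x^2 + 32*x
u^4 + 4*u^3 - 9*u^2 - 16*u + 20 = (u - 2)*(u - 1)*(u + 2)*(u + 5)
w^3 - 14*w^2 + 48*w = w*(w - 8)*(w - 6)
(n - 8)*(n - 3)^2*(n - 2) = n^4 - 16*n^3 + 85*n^2 - 186*n + 144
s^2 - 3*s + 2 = (s - 2)*(s - 1)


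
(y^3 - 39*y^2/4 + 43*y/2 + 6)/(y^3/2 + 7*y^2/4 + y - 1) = (4*y^3 - 39*y^2 + 86*y + 24)/(2*y^3 + 7*y^2 + 4*y - 4)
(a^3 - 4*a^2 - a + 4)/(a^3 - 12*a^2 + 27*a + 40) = (a^2 - 5*a + 4)/(a^2 - 13*a + 40)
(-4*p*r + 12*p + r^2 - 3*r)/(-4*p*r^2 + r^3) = (r - 3)/r^2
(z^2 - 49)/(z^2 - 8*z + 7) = (z + 7)/(z - 1)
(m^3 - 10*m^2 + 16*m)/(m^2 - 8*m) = m - 2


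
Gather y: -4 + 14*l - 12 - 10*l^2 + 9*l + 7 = -10*l^2 + 23*l - 9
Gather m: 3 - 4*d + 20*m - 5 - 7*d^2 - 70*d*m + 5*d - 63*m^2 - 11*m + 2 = -7*d^2 + d - 63*m^2 + m*(9 - 70*d)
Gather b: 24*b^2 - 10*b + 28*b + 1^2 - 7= 24*b^2 + 18*b - 6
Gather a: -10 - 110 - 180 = -300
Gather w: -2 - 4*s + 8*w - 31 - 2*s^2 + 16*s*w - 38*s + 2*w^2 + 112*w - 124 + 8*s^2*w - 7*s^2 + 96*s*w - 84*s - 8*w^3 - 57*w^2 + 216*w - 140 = -9*s^2 - 126*s - 8*w^3 - 55*w^2 + w*(8*s^2 + 112*s + 336) - 297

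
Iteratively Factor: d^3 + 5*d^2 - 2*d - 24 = (d - 2)*(d^2 + 7*d + 12) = (d - 2)*(d + 3)*(d + 4)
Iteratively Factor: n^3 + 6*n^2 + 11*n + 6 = (n + 1)*(n^2 + 5*n + 6) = (n + 1)*(n + 3)*(n + 2)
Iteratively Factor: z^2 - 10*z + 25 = (z - 5)*(z - 5)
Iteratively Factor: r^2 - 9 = (r + 3)*(r - 3)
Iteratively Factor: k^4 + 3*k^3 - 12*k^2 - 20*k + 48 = (k + 3)*(k^3 - 12*k + 16) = (k - 2)*(k + 3)*(k^2 + 2*k - 8) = (k - 2)^2*(k + 3)*(k + 4)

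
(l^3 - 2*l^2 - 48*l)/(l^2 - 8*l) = l + 6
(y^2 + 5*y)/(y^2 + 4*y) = (y + 5)/(y + 4)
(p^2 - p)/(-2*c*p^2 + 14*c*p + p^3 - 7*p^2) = (1 - p)/(2*c*p - 14*c - p^2 + 7*p)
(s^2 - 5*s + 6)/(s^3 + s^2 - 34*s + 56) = (s - 3)/(s^2 + 3*s - 28)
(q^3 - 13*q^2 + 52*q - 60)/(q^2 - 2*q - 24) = (q^2 - 7*q + 10)/(q + 4)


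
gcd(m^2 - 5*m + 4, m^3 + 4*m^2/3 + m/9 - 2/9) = 1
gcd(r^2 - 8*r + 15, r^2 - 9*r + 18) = r - 3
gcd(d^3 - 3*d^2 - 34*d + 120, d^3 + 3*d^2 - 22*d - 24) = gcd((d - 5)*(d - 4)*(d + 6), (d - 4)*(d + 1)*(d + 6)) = d^2 + 2*d - 24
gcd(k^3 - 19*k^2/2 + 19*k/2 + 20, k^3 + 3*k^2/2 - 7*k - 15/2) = k^2 - 3*k/2 - 5/2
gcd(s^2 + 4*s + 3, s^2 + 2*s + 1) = s + 1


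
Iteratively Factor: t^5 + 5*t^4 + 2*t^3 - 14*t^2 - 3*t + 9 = (t - 1)*(t^4 + 6*t^3 + 8*t^2 - 6*t - 9) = (t - 1)*(t + 3)*(t^3 + 3*t^2 - t - 3) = (t - 1)^2*(t + 3)*(t^2 + 4*t + 3) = (t - 1)^2*(t + 3)^2*(t + 1)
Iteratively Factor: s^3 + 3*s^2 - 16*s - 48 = (s + 4)*(s^2 - s - 12) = (s - 4)*(s + 4)*(s + 3)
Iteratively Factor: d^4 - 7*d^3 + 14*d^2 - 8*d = (d - 1)*(d^3 - 6*d^2 + 8*d) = (d - 4)*(d - 1)*(d^2 - 2*d) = (d - 4)*(d - 2)*(d - 1)*(d)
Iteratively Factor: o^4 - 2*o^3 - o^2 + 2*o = (o)*(o^3 - 2*o^2 - o + 2) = o*(o - 2)*(o^2 - 1) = o*(o - 2)*(o - 1)*(o + 1)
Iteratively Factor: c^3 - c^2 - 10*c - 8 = (c + 1)*(c^2 - 2*c - 8) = (c + 1)*(c + 2)*(c - 4)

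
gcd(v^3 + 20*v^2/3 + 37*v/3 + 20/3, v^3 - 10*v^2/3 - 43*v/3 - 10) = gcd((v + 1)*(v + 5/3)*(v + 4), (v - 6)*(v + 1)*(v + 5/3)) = v^2 + 8*v/3 + 5/3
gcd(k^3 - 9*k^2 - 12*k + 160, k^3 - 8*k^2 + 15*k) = k - 5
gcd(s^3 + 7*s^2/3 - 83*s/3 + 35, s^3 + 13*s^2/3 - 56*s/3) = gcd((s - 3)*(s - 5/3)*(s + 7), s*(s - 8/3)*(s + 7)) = s + 7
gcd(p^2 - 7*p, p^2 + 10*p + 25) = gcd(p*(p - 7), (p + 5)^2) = 1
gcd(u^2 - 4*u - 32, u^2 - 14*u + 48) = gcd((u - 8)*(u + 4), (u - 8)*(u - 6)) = u - 8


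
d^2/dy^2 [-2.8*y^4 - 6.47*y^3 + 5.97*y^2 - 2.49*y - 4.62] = -33.6*y^2 - 38.82*y + 11.94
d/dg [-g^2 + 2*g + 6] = 2 - 2*g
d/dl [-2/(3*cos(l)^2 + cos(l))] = -(2*sin(l)/cos(l)^2 + 12*tan(l))/(3*cos(l) + 1)^2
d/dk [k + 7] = 1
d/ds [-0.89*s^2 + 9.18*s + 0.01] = 9.18 - 1.78*s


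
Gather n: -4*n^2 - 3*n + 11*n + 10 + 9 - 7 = -4*n^2 + 8*n + 12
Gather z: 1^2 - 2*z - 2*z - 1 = -4*z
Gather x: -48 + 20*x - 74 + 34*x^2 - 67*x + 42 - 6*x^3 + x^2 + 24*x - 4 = -6*x^3 + 35*x^2 - 23*x - 84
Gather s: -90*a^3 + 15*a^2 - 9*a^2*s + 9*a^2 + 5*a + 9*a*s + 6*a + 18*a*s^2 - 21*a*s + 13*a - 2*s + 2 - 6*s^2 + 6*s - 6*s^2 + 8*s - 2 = -90*a^3 + 24*a^2 + 24*a + s^2*(18*a - 12) + s*(-9*a^2 - 12*a + 12)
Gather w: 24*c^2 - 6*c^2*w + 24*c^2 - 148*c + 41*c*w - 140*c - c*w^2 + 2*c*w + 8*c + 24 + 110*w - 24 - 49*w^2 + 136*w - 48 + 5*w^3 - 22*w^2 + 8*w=48*c^2 - 280*c + 5*w^3 + w^2*(-c - 71) + w*(-6*c^2 + 43*c + 254) - 48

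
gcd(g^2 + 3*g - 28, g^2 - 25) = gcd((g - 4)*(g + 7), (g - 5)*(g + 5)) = 1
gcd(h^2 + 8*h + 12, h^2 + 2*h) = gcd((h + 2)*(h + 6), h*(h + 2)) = h + 2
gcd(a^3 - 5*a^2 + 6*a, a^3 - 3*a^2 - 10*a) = a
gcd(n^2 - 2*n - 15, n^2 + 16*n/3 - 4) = 1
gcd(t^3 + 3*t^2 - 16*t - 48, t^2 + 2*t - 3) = t + 3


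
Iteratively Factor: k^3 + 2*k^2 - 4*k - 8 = (k + 2)*(k^2 - 4) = (k - 2)*(k + 2)*(k + 2)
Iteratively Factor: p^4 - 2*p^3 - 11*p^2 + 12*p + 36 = (p - 3)*(p^3 + p^2 - 8*p - 12) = (p - 3)*(p + 2)*(p^2 - p - 6) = (p - 3)*(p + 2)^2*(p - 3)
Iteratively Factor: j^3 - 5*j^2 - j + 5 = (j - 1)*(j^2 - 4*j - 5) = (j - 5)*(j - 1)*(j + 1)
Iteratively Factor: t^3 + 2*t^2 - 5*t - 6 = (t + 3)*(t^2 - t - 2) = (t - 2)*(t + 3)*(t + 1)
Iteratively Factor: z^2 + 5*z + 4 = (z + 1)*(z + 4)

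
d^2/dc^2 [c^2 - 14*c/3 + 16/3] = 2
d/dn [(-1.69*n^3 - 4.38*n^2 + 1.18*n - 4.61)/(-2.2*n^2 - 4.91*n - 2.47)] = (3.718*n^4 + 16.5958*n^3 + 36.6247*n^2 + 1.3532*n - 25.5497)/(4.84*n^4 + 21.604*n^3 + 34.9761*n^2 + 24.2554*n + 6.1009)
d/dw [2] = 0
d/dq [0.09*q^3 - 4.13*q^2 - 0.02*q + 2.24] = 0.27*q^2 - 8.26*q - 0.02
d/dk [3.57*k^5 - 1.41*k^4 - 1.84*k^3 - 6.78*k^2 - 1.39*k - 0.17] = 17.85*k^4 - 5.64*k^3 - 5.52*k^2 - 13.56*k - 1.39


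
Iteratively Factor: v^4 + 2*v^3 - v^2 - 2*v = (v)*(v^3 + 2*v^2 - v - 2) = v*(v + 1)*(v^2 + v - 2) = v*(v + 1)*(v + 2)*(v - 1)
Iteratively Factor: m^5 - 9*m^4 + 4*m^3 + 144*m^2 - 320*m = (m)*(m^4 - 9*m^3 + 4*m^2 + 144*m - 320) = m*(m - 4)*(m^3 - 5*m^2 - 16*m + 80) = m*(m - 4)^2*(m^2 - m - 20) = m*(m - 4)^2*(m + 4)*(m - 5)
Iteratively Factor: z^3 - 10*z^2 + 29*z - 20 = (z - 4)*(z^2 - 6*z + 5) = (z - 5)*(z - 4)*(z - 1)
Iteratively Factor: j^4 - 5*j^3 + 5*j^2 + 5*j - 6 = (j + 1)*(j^3 - 6*j^2 + 11*j - 6) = (j - 3)*(j + 1)*(j^2 - 3*j + 2) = (j - 3)*(j - 1)*(j + 1)*(j - 2)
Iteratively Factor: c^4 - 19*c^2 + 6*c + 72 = (c - 3)*(c^3 + 3*c^2 - 10*c - 24) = (c - 3)*(c + 4)*(c^2 - c - 6) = (c - 3)*(c + 2)*(c + 4)*(c - 3)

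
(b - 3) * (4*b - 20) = 4*b^2 - 32*b + 60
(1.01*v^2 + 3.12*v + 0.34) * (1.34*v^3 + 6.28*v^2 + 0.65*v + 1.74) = 1.3534*v^5 + 10.5236*v^4 + 20.7057*v^3 + 5.9206*v^2 + 5.6498*v + 0.5916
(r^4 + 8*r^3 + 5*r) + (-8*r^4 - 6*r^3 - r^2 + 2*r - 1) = -7*r^4 + 2*r^3 - r^2 + 7*r - 1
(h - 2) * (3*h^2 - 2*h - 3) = 3*h^3 - 8*h^2 + h + 6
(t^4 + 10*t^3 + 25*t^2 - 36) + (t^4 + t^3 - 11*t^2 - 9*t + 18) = 2*t^4 + 11*t^3 + 14*t^2 - 9*t - 18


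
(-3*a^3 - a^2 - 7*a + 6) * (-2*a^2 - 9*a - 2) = 6*a^5 + 29*a^4 + 29*a^3 + 53*a^2 - 40*a - 12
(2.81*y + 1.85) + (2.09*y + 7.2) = 4.9*y + 9.05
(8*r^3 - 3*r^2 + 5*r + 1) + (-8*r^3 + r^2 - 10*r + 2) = -2*r^2 - 5*r + 3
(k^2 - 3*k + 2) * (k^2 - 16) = k^4 - 3*k^3 - 14*k^2 + 48*k - 32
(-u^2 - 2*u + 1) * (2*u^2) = -2*u^4 - 4*u^3 + 2*u^2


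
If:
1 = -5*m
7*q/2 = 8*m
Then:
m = -1/5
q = -16/35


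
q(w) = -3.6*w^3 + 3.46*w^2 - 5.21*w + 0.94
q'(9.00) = -817.73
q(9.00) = -2390.09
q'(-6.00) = -435.53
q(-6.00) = 934.36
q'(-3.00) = -123.17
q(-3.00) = 144.91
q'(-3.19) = -137.19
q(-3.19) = 169.63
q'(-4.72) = -278.48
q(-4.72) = 481.17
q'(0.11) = -4.58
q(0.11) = 0.40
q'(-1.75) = -50.40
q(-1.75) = 39.95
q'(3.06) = -85.16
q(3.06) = -85.75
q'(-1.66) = -46.46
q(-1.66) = 35.59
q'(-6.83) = -556.28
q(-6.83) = 1344.93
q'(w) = -10.8*w^2 + 6.92*w - 5.21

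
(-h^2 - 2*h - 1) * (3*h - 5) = -3*h^3 - h^2 + 7*h + 5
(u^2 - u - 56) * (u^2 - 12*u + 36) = u^4 - 13*u^3 - 8*u^2 + 636*u - 2016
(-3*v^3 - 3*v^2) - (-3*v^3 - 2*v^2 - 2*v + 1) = -v^2 + 2*v - 1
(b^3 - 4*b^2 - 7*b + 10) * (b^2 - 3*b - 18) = b^5 - 7*b^4 - 13*b^3 + 103*b^2 + 96*b - 180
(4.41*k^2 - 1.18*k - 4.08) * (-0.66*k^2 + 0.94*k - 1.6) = -2.9106*k^4 + 4.9242*k^3 - 5.4724*k^2 - 1.9472*k + 6.528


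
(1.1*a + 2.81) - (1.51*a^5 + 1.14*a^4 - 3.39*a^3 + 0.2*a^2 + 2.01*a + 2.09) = -1.51*a^5 - 1.14*a^4 + 3.39*a^3 - 0.2*a^2 - 0.91*a + 0.72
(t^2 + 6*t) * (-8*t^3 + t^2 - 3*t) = -8*t^5 - 47*t^4 + 3*t^3 - 18*t^2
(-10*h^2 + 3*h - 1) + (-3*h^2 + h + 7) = -13*h^2 + 4*h + 6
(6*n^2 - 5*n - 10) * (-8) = -48*n^2 + 40*n + 80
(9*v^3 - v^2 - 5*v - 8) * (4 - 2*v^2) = -18*v^5 + 2*v^4 + 46*v^3 + 12*v^2 - 20*v - 32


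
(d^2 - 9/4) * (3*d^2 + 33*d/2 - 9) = 3*d^4 + 33*d^3/2 - 63*d^2/4 - 297*d/8 + 81/4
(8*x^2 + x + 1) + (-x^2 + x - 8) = 7*x^2 + 2*x - 7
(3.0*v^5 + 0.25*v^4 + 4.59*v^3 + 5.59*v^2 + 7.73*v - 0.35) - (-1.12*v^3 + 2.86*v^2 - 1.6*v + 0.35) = 3.0*v^5 + 0.25*v^4 + 5.71*v^3 + 2.73*v^2 + 9.33*v - 0.7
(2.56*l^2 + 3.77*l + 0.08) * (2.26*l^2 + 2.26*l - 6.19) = 5.7856*l^4 + 14.3058*l^3 - 7.1454*l^2 - 23.1555*l - 0.4952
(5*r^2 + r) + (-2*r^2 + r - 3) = 3*r^2 + 2*r - 3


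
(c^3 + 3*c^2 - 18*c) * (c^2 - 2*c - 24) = c^5 + c^4 - 48*c^3 - 36*c^2 + 432*c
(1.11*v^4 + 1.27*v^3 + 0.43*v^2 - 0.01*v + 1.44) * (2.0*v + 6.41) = 2.22*v^5 + 9.6551*v^4 + 9.0007*v^3 + 2.7363*v^2 + 2.8159*v + 9.2304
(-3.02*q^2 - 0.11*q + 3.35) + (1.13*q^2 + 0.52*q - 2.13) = -1.89*q^2 + 0.41*q + 1.22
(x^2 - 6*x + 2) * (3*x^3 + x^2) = 3*x^5 - 17*x^4 + 2*x^2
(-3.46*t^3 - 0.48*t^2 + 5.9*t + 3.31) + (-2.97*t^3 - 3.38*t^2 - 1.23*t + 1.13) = -6.43*t^3 - 3.86*t^2 + 4.67*t + 4.44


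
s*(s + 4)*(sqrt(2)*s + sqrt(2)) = sqrt(2)*s^3 + 5*sqrt(2)*s^2 + 4*sqrt(2)*s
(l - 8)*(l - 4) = l^2 - 12*l + 32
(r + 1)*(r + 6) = r^2 + 7*r + 6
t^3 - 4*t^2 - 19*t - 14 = (t - 7)*(t + 1)*(t + 2)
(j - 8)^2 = j^2 - 16*j + 64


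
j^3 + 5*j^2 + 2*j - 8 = (j - 1)*(j + 2)*(j + 4)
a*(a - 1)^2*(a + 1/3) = a^4 - 5*a^3/3 + a^2/3 + a/3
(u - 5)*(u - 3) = u^2 - 8*u + 15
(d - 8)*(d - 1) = d^2 - 9*d + 8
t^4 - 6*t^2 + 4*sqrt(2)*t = t*(t - sqrt(2))^2*(t + 2*sqrt(2))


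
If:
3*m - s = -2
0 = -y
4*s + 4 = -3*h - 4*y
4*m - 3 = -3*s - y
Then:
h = -40/13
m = -3/13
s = 17/13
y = 0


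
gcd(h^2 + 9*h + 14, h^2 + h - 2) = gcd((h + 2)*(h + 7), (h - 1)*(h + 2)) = h + 2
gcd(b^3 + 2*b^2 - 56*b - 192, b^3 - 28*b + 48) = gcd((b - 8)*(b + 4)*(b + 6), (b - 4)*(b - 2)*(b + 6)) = b + 6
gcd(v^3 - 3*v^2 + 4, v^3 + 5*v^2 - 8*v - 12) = v^2 - v - 2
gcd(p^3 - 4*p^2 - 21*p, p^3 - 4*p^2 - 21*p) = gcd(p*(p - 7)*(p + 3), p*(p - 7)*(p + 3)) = p^3 - 4*p^2 - 21*p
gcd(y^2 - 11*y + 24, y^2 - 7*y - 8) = y - 8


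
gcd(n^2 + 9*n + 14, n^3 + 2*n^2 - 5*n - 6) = 1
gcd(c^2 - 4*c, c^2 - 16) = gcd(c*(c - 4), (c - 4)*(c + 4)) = c - 4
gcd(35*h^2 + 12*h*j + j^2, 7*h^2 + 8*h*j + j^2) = 7*h + j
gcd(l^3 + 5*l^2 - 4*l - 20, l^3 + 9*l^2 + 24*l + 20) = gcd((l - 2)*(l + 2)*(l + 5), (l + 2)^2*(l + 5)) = l^2 + 7*l + 10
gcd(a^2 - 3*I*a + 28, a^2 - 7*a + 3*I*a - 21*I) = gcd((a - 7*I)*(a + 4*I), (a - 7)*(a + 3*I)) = 1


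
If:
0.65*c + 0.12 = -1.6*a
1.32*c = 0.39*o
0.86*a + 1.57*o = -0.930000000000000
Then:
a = -0.00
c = -0.17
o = -0.59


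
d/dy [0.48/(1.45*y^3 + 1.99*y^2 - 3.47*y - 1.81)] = (-2.088*y^2 - 1.9104*y + 1.6656)/(1.45*y^3 + 1.99*y^2 - 3.47*y - 1.81)^2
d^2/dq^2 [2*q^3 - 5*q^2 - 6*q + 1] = 12*q - 10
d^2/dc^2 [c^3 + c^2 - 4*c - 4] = 6*c + 2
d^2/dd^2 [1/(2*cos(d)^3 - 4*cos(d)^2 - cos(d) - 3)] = ((cos(d) - 16*cos(2*d) + 9*cos(3*d))*(-2*cos(d)^3 + 4*cos(d)^2 + cos(d) + 3)/2 - 2*(-6*cos(d)^2 + 8*cos(d) + 1)^2*sin(d)^2)/(-2*cos(d)^3 + 4*cos(d)^2 + cos(d) + 3)^3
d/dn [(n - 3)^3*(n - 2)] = (n - 3)^2*(4*n - 9)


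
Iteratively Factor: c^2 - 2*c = (c - 2)*(c)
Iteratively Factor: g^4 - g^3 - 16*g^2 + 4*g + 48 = (g + 3)*(g^3 - 4*g^2 - 4*g + 16) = (g - 4)*(g + 3)*(g^2 - 4) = (g - 4)*(g - 2)*(g + 3)*(g + 2)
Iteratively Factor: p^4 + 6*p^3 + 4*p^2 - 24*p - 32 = (p + 2)*(p^3 + 4*p^2 - 4*p - 16) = (p + 2)*(p + 4)*(p^2 - 4) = (p - 2)*(p + 2)*(p + 4)*(p + 2)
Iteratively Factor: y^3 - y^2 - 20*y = (y)*(y^2 - y - 20) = y*(y + 4)*(y - 5)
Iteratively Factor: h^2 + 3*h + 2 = (h + 2)*(h + 1)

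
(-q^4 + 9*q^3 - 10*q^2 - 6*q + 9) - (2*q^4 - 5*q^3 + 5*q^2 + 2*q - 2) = -3*q^4 + 14*q^3 - 15*q^2 - 8*q + 11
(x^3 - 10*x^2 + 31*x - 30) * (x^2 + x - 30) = x^5 - 9*x^4 - 9*x^3 + 301*x^2 - 960*x + 900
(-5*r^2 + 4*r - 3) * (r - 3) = -5*r^3 + 19*r^2 - 15*r + 9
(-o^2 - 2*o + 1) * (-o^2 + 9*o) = o^4 - 7*o^3 - 19*o^2 + 9*o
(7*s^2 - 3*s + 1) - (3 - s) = 7*s^2 - 2*s - 2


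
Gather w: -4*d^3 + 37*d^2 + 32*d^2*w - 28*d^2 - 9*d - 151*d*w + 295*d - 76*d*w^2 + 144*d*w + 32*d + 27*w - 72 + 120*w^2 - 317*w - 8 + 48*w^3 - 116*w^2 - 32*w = -4*d^3 + 9*d^2 + 318*d + 48*w^3 + w^2*(4 - 76*d) + w*(32*d^2 - 7*d - 322) - 80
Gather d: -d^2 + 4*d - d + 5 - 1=-d^2 + 3*d + 4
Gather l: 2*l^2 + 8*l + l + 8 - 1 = 2*l^2 + 9*l + 7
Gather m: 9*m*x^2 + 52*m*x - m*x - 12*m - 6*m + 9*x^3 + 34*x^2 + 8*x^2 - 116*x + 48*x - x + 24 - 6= m*(9*x^2 + 51*x - 18) + 9*x^3 + 42*x^2 - 69*x + 18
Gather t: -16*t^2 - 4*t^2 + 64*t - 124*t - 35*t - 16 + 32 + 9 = -20*t^2 - 95*t + 25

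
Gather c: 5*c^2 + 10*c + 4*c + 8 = 5*c^2 + 14*c + 8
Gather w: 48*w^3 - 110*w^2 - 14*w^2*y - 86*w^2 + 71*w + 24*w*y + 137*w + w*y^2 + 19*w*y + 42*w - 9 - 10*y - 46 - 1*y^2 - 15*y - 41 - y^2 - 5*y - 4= 48*w^3 + w^2*(-14*y - 196) + w*(y^2 + 43*y + 250) - 2*y^2 - 30*y - 100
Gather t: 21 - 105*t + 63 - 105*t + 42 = 126 - 210*t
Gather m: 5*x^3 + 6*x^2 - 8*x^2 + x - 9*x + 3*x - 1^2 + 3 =5*x^3 - 2*x^2 - 5*x + 2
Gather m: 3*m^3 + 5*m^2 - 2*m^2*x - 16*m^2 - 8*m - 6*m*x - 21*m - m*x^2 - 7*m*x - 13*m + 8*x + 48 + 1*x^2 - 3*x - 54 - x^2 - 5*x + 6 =3*m^3 + m^2*(-2*x - 11) + m*(-x^2 - 13*x - 42)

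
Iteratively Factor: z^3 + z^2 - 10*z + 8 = (z - 1)*(z^2 + 2*z - 8) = (z - 2)*(z - 1)*(z + 4)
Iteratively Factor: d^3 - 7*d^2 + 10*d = (d - 2)*(d^2 - 5*d) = (d - 5)*(d - 2)*(d)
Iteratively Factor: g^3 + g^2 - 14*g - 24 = (g + 3)*(g^2 - 2*g - 8) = (g - 4)*(g + 3)*(g + 2)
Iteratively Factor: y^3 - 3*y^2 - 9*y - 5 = (y + 1)*(y^2 - 4*y - 5) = (y - 5)*(y + 1)*(y + 1)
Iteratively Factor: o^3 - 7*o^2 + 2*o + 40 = (o - 5)*(o^2 - 2*o - 8) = (o - 5)*(o + 2)*(o - 4)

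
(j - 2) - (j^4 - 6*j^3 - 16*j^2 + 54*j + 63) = -j^4 + 6*j^3 + 16*j^2 - 53*j - 65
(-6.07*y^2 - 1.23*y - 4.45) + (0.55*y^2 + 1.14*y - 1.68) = -5.52*y^2 - 0.0900000000000001*y - 6.13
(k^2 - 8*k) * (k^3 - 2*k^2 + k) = k^5 - 10*k^4 + 17*k^3 - 8*k^2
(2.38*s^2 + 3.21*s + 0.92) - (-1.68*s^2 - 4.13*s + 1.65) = 4.06*s^2 + 7.34*s - 0.73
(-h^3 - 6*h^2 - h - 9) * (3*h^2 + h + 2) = -3*h^5 - 19*h^4 - 11*h^3 - 40*h^2 - 11*h - 18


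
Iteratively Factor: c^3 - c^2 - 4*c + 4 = (c - 1)*(c^2 - 4) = (c - 2)*(c - 1)*(c + 2)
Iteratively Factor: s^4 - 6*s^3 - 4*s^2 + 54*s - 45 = (s - 1)*(s^3 - 5*s^2 - 9*s + 45) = (s - 1)*(s + 3)*(s^2 - 8*s + 15) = (s - 3)*(s - 1)*(s + 3)*(s - 5)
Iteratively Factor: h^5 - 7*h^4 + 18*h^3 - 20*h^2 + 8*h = (h - 2)*(h^4 - 5*h^3 + 8*h^2 - 4*h) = h*(h - 2)*(h^3 - 5*h^2 + 8*h - 4) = h*(h - 2)*(h - 1)*(h^2 - 4*h + 4) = h*(h - 2)^2*(h - 1)*(h - 2)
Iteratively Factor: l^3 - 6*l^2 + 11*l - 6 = (l - 1)*(l^2 - 5*l + 6) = (l - 2)*(l - 1)*(l - 3)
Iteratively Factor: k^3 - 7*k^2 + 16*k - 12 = (k - 3)*(k^2 - 4*k + 4) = (k - 3)*(k - 2)*(k - 2)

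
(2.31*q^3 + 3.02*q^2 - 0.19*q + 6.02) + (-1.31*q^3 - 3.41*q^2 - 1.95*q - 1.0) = 1.0*q^3 - 0.39*q^2 - 2.14*q + 5.02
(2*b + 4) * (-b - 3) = -2*b^2 - 10*b - 12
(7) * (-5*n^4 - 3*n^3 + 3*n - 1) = -35*n^4 - 21*n^3 + 21*n - 7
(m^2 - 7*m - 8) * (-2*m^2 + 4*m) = -2*m^4 + 18*m^3 - 12*m^2 - 32*m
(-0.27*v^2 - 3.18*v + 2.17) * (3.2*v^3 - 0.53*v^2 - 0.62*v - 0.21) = -0.864*v^5 - 10.0329*v^4 + 8.7968*v^3 + 0.8782*v^2 - 0.6776*v - 0.4557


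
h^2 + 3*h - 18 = (h - 3)*(h + 6)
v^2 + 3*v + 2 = (v + 1)*(v + 2)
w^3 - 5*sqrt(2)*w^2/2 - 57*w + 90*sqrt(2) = (w - 6*sqrt(2))*(w - 3*sqrt(2)/2)*(w + 5*sqrt(2))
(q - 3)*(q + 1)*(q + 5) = q^3 + 3*q^2 - 13*q - 15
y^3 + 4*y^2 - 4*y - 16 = (y - 2)*(y + 2)*(y + 4)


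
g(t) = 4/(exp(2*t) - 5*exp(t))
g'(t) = 4*(-2*exp(2*t) + 5*exp(t))/(exp(2*t) - 5*exp(t))^2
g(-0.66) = -1.73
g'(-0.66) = 1.53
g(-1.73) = -4.68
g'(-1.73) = 4.51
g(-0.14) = -1.11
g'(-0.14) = 0.88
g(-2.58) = -10.72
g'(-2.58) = 10.56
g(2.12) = 0.14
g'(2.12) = -0.50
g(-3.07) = -17.40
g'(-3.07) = 17.23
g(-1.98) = -5.96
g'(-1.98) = 5.79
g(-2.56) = -10.51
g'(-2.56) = 10.35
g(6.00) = 0.00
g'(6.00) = 0.00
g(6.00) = 0.00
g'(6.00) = 0.00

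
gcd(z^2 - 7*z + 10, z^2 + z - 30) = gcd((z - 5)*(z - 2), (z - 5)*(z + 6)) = z - 5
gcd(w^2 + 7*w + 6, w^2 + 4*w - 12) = w + 6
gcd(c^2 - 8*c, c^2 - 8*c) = c^2 - 8*c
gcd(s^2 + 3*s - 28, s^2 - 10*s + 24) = s - 4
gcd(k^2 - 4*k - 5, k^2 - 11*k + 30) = k - 5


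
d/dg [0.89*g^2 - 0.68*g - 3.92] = 1.78*g - 0.68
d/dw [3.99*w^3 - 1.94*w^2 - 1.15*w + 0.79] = 11.97*w^2 - 3.88*w - 1.15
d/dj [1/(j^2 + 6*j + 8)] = 2*(-j - 3)/(j^2 + 6*j + 8)^2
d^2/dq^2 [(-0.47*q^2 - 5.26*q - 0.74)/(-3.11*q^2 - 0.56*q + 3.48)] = (7.105427357601e-15*q^4 + 100.113388*q^3 + 73.46442*q^2 + 349.300272*q + 48.367024)/(30.080231*q^6 + 16.249128*q^5 - 98.050836*q^4 - 36.188992*q^3 + 109.716048*q^2 + 20.345472*q - 42.144192)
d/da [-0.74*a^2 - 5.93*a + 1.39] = -1.48*a - 5.93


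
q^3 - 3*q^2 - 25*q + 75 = (q - 5)*(q - 3)*(q + 5)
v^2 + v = v*(v + 1)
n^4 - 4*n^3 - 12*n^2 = n^2*(n - 6)*(n + 2)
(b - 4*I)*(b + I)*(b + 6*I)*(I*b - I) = I*b^4 - 3*b^3 - I*b^3 + 3*b^2 + 22*I*b^2 - 24*b - 22*I*b + 24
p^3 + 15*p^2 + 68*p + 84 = (p + 2)*(p + 6)*(p + 7)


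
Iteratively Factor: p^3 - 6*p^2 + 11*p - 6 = (p - 3)*(p^2 - 3*p + 2) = (p - 3)*(p - 1)*(p - 2)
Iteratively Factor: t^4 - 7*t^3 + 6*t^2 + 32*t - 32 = (t - 4)*(t^3 - 3*t^2 - 6*t + 8) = (t - 4)*(t - 1)*(t^2 - 2*t - 8) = (t - 4)*(t - 1)*(t + 2)*(t - 4)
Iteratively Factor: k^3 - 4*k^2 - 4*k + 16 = (k - 4)*(k^2 - 4) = (k - 4)*(k - 2)*(k + 2)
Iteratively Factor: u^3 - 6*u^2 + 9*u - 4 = (u - 1)*(u^2 - 5*u + 4) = (u - 4)*(u - 1)*(u - 1)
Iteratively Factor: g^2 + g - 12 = (g + 4)*(g - 3)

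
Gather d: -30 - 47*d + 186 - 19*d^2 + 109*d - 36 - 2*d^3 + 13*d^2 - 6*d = -2*d^3 - 6*d^2 + 56*d + 120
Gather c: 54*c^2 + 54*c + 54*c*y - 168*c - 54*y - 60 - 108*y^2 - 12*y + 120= 54*c^2 + c*(54*y - 114) - 108*y^2 - 66*y + 60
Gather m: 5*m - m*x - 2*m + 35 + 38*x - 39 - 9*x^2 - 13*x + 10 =m*(3 - x) - 9*x^2 + 25*x + 6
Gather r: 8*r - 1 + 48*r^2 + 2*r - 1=48*r^2 + 10*r - 2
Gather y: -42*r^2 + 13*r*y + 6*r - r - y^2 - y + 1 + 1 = -42*r^2 + 5*r - y^2 + y*(13*r - 1) + 2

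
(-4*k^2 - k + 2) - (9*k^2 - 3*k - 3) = -13*k^2 + 2*k + 5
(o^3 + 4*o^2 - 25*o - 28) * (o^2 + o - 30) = o^5 + 5*o^4 - 51*o^3 - 173*o^2 + 722*o + 840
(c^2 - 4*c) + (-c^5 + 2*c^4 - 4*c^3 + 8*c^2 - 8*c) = -c^5 + 2*c^4 - 4*c^3 + 9*c^2 - 12*c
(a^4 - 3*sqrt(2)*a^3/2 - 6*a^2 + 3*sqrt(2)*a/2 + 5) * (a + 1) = a^5 - 3*sqrt(2)*a^4/2 + a^4 - 6*a^3 - 3*sqrt(2)*a^3/2 - 6*a^2 + 3*sqrt(2)*a^2/2 + 3*sqrt(2)*a/2 + 5*a + 5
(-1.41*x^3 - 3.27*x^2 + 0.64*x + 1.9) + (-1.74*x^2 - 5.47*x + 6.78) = -1.41*x^3 - 5.01*x^2 - 4.83*x + 8.68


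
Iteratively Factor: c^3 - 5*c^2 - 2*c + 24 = (c + 2)*(c^2 - 7*c + 12) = (c - 3)*(c + 2)*(c - 4)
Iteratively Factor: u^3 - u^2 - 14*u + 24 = (u + 4)*(u^2 - 5*u + 6) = (u - 3)*(u + 4)*(u - 2)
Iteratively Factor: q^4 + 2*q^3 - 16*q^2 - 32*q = (q)*(q^3 + 2*q^2 - 16*q - 32) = q*(q + 4)*(q^2 - 2*q - 8) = q*(q + 2)*(q + 4)*(q - 4)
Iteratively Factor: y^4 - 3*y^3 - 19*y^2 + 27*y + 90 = (y + 2)*(y^3 - 5*y^2 - 9*y + 45) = (y - 5)*(y + 2)*(y^2 - 9) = (y - 5)*(y + 2)*(y + 3)*(y - 3)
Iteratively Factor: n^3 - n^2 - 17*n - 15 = (n + 1)*(n^2 - 2*n - 15) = (n + 1)*(n + 3)*(n - 5)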